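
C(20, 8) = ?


C(20,8) = 20!/(8! × 12!)
= 2432902008176640000/(40320 × 479001600)
= 125970

C(20,8) = 125970


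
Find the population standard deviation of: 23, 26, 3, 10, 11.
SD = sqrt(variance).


Mean = 14.6000
Variance = 73.8400
SD = sqrt(73.8400) = 8.5930

SD = 8.5930


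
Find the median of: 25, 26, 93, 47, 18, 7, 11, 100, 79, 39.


Sorted: 7, 11, 18, 25, 26, 39, 47, 79, 93, 100
n = 10 (even)
Middle values: 26 and 39
Median = (26+39)/2 = 32.5000

Median = 32.5000


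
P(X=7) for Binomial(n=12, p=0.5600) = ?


C(12,7) = 792
p^7 = 0.017271
(1-p)^5 = 0.016492
P = 792 * 0.017271 * 0.016492 = 0.2256

P(X=7) = 0.2256


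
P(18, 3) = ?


P(18,3) = 18!/15!
= 6402373705728000/1307674368000
= 4896

P(18,3) = 4896


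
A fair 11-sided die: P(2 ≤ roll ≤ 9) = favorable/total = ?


Favorable outcomes (2 ≤ roll ≤ 9): 8
Total outcomes = 11
P = 8/11 = 0.7273

P = 0.7273


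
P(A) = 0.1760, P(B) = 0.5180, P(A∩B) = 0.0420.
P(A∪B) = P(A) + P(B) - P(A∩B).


P(A∪B) = 0.1760 + 0.5180 - 0.0420
= 0.6940 - 0.0420
= 0.6520

P(A∪B) = 0.6520


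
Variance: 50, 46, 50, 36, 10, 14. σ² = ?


Mean = 34.3333
Squared deviations: 245.4444, 136.1111, 245.4444, 2.7778, 592.1111, 413.4444
Sum = 1635.3333
Variance = 1635.3333/6 = 272.5556

Variance = 272.5556


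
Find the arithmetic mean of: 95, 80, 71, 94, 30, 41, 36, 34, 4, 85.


Sum = 95 + 80 + 71 + 94 + 30 + 41 + 36 + 34 + 4 + 85 = 570
n = 10
Mean = 570/10 = 57.0000

Mean = 57.0000


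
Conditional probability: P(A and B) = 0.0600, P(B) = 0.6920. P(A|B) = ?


P(A|B) = 0.0600/0.6920 = 0.0867

P(A|B) = 0.0867


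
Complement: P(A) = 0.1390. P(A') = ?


P(not A) = 1 - 0.1390 = 0.8610

P(not A) = 0.8610


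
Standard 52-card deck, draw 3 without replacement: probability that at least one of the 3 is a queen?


P(at least one) = 1 - P(none)
P(none) = (48/52) × (47/51) × (46/50) = 0.782624
P(at least one) = 1 - 0.782624 = 0.2174

P = 0.2174


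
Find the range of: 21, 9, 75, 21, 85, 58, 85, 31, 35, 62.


Max = 85, Min = 9
Range = 85 - 9 = 76

Range = 76


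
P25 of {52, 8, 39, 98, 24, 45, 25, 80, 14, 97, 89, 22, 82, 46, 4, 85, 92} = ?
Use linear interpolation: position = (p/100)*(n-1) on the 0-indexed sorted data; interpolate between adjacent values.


Sorted: 4, 8, 14, 22, 24, 25, 39, 45, 46, 52, 80, 82, 85, 89, 92, 97, 98
n = 17
Index = 25/100 * 16 = 4.0000
Lower = data[4] = 24, Upper = data[5] = 25
P25 = 24 + 0*(1) = 24.0000

P25 = 24.0000


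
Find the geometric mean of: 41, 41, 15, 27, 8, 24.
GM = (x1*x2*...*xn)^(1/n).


Product = 41 × 41 × 15 × 27 × 8 × 24 = 130714560
GM = 130714560^(1/6) = 22.5279

GM = 22.5279


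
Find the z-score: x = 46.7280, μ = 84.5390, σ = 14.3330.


z = (46.7280 - 84.5390)/14.3330
= -37.8110/14.3330
= -2.6380

z = -2.6380


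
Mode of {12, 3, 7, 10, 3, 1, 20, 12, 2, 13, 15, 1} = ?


Frequencies: 1:2, 2:1, 3:2, 7:1, 10:1, 12:2, 13:1, 15:1, 20:1
Max frequency = 2
Mode = 1, 3, 12

Mode = 1, 3, 12


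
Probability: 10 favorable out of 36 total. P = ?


P = 10/36 = 0.2778

P = 0.2778


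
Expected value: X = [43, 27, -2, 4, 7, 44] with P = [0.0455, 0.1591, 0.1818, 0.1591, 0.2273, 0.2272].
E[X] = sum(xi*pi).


E[X] = 43*0.0455 + 27*0.1591 - 2*0.1818 + 4*0.1591 + 7*0.2273 + 44*0.2272
= 1.9565 + 4.2957 - 0.3636 + 0.6364 + 1.5911 + 9.9968
= 18.1129

E[X] = 18.1129


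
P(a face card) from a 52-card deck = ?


12 face cards in 52 cards
P = 12/52 = 0.2308

P = 0.2308


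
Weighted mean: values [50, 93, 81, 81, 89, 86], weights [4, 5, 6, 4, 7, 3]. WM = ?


Numerator = 50*4 + 93*5 + 81*6 + 81*4 + 89*7 + 86*3 = 2356
Denominator = 4 + 5 + 6 + 4 + 7 + 3 = 29
WM = 2356/29 = 81.2414

WM = 81.2414


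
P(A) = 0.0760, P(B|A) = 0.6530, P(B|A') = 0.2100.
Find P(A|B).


P(B) = P(B|A)*P(A) + P(B|A')*P(A')
= 0.6530*0.0760 + 0.2100*0.9240
= 0.049628 + 0.194040 = 0.243668
P(A|B) = 0.049628/0.243668 = 0.2037

P(A|B) = 0.2037


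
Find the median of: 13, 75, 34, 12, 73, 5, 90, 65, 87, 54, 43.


Sorted: 5, 12, 13, 34, 43, 54, 65, 73, 75, 87, 90
n = 11 (odd)
Middle value = 54

Median = 54


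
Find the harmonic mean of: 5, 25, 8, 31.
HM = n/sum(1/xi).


Sum of reciprocals = 1/5 + 1/25 + 1/8 + 1/31 = 0.397258
HM = 4/0.397258 = 10.0690

HM = 10.0690


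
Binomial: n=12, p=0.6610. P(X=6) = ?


C(12,6) = 924
p^6 = 0.083408
(1-p)^6 = 0.001518
P = 924 * 0.083408 * 0.001518 = 0.1170

P(X=6) = 0.1170


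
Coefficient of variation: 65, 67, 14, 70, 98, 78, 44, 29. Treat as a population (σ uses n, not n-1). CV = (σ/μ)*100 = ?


Mean = 58.1250
SD = 25.6098
CV = (25.6098/58.1250)*100 = 44.0598%

CV = 44.0598%


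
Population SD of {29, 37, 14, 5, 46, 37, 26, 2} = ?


Mean = 24.5000
Variance = 224.2500
SD = sqrt(224.2500) = 14.9750

SD = 14.9750


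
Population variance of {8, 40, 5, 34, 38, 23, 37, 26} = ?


Mean = 26.3750
Squared deviations: 337.6406, 185.6406, 456.8906, 58.1406, 135.1406, 11.3906, 112.8906, 0.1406
Sum = 1297.8750
Variance = 1297.8750/8 = 162.2344

Variance = 162.2344


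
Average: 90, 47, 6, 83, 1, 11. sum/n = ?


Sum = 90 + 47 + 6 + 83 + 1 + 11 = 238
n = 6
Mean = 238/6 = 39.6667

Mean = 39.6667


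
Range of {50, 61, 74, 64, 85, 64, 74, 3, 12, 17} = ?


Max = 85, Min = 3
Range = 85 - 3 = 82

Range = 82


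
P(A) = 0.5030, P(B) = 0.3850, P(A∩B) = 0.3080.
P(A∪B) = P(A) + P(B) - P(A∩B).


P(A∪B) = 0.5030 + 0.3850 - 0.3080
= 0.8880 - 0.3080
= 0.5800

P(A∪B) = 0.5800


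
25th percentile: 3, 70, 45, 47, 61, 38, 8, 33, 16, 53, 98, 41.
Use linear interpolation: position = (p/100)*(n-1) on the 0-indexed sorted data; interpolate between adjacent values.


Sorted: 3, 8, 16, 33, 38, 41, 45, 47, 53, 61, 70, 98
n = 12
Index = 25/100 * 11 = 2.7500
Lower = data[2] = 16, Upper = data[3] = 33
P25 = 16 + 0.7500*(17) = 28.7500

P25 = 28.7500


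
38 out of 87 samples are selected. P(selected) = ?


P = 38/87 = 0.4368

P = 0.4368


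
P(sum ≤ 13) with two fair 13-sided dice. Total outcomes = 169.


Total outcomes = 13×13 = 169
Favorable (sum ≤ 13): 78
P = 78/169 = 0.4615

P = 0.4615


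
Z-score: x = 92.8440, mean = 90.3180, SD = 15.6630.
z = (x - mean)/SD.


z = (92.8440 - 90.3180)/15.6630
= 2.5260/15.6630
= 0.1613

z = 0.1613


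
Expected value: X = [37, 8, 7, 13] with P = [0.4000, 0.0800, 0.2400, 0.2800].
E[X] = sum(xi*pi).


E[X] = 37*0.4000 + 8*0.0800 + 7*0.2400 + 13*0.2800
= 14.8000 + 0.6400 + 1.6800 + 3.6400
= 20.7600

E[X] = 20.7600


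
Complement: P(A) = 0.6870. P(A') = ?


P(not A) = 1 - 0.6870 = 0.3130

P(not A) = 0.3130


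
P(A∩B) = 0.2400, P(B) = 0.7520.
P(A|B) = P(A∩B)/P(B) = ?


P(A|B) = 0.2400/0.7520 = 0.3191

P(A|B) = 0.3191


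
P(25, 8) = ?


P(25,8) = 25!/17!
= 15511210043330985984000000/355687428096000
= 43609104000

P(25,8) = 43609104000


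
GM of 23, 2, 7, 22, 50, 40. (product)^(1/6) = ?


Product = 23 × 2 × 7 × 22 × 50 × 40 = 14168000
GM = 14168000^(1/6) = 15.5555

GM = 15.5555


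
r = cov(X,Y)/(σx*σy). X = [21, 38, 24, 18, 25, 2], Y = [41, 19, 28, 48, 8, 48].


Mean X = 21.3333, Mean Y = 32.0000
SD X = 10.671874, SD Y = 15.022206
Cov = -113.500000
r = -113.500000/(10.671874*15.022206) = -0.7080

r = -0.7080


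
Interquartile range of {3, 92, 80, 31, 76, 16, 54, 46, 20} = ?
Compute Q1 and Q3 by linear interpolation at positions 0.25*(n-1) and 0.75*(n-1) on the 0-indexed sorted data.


Sorted: 3, 16, 20, 31, 46, 54, 76, 80, 92
Q1 (25th %ile) = 20.0000
Q3 (75th %ile) = 76.0000
IQR = 76.0000 - 20.0000 = 56.0000

IQR = 56.0000


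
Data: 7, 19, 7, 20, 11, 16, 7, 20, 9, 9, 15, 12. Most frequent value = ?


Frequencies: 7:3, 9:2, 11:1, 12:1, 15:1, 16:1, 19:1, 20:2
Max frequency = 3
Mode = 7

Mode = 7


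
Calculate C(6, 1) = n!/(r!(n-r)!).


C(6,1) = 6!/(1! × 5!)
= 720/(1 × 120)
= 6

C(6,1) = 6


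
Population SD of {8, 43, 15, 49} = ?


Mean = 28.7500
Variance = 308.1875
SD = sqrt(308.1875) = 17.5553

SD = 17.5553


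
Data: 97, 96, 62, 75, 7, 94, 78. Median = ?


Sorted: 7, 62, 75, 78, 94, 96, 97
n = 7 (odd)
Middle value = 78

Median = 78


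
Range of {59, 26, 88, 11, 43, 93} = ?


Max = 93, Min = 11
Range = 93 - 11 = 82

Range = 82


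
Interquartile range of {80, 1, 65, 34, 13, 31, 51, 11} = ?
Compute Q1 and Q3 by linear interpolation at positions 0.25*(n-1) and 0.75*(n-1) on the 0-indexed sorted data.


Sorted: 1, 11, 13, 31, 34, 51, 65, 80
Q1 (25th %ile) = 12.5000
Q3 (75th %ile) = 54.5000
IQR = 54.5000 - 12.5000 = 42.0000

IQR = 42.0000


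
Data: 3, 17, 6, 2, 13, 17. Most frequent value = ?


Frequencies: 2:1, 3:1, 6:1, 13:1, 17:2
Max frequency = 2
Mode = 17

Mode = 17


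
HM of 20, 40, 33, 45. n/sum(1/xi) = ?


Sum of reciprocals = 1/20 + 1/40 + 1/33 + 1/45 = 0.127525
HM = 4/0.127525 = 31.3663

HM = 31.3663


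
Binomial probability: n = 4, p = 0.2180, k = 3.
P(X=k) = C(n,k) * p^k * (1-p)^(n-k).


C(4,3) = 4
p^3 = 0.010360
(1-p)^1 = 0.782000
P = 4 * 0.010360 * 0.782000 = 0.0324

P(X=3) = 0.0324


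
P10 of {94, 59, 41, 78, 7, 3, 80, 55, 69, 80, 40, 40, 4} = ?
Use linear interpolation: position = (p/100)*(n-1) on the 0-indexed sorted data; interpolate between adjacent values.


Sorted: 3, 4, 7, 40, 40, 41, 55, 59, 69, 78, 80, 80, 94
n = 13
Index = 10/100 * 12 = 1.2000
Lower = data[1] = 4, Upper = data[2] = 7
P10 = 4 + 0.2000*(3) = 4.6000

P10 = 4.6000


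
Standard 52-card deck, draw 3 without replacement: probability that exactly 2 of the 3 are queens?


Hypergeometric: P(X=2) = C(4,2)·C(48,1) / C(52,3)
= 6 × 48 / 22100
= 288/22100 = 0.0130

P = 0.0130


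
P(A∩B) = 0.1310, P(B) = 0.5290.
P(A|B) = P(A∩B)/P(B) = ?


P(A|B) = 0.1310/0.5290 = 0.2476

P(A|B) = 0.2476


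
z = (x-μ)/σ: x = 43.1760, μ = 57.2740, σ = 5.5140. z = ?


z = (43.1760 - 57.2740)/5.5140
= -14.0980/5.5140
= -2.5568

z = -2.5568


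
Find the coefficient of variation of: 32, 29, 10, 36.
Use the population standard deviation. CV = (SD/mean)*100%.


Mean = 26.7500
SD = 9.9844
CV = (9.9844/26.7500)*100 = 37.3247%

CV = 37.3247%


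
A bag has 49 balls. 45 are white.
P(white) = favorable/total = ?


P = 45/49 = 0.9184

P = 0.9184


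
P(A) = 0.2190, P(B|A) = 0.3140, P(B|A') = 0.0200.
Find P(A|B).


P(B) = P(B|A)*P(A) + P(B|A')*P(A')
= 0.3140*0.2190 + 0.0200*0.7810
= 0.068766 + 0.015620 = 0.084386
P(A|B) = 0.068766/0.084386 = 0.8149

P(A|B) = 0.8149


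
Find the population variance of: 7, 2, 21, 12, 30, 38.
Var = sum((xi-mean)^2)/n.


Mean = 18.3333
Squared deviations: 128.4444, 266.7778, 7.1111, 40.1111, 136.1111, 386.7778
Sum = 965.3333
Variance = 965.3333/6 = 160.8889

Variance = 160.8889


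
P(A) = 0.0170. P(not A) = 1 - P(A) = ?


P(not A) = 1 - 0.0170 = 0.9830

P(not A) = 0.9830


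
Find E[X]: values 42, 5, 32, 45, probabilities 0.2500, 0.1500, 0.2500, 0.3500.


E[X] = 42*0.2500 + 5*0.1500 + 32*0.2500 + 45*0.3500
= 10.5000 + 0.7500 + 8.0000 + 15.7500
= 35.0000

E[X] = 35.0000


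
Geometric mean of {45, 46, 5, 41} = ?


Product = 45 × 46 × 5 × 41 = 424350
GM = 424350^(1/4) = 25.5230

GM = 25.5230


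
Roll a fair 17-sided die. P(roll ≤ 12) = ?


Favorable outcomes (roll ≤ 12): 12
Total outcomes = 17
P = 12/17 = 0.7059

P = 0.7059


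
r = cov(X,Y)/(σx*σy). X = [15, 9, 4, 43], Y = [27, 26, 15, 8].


Mean X = 17.7500, Mean Y = 19.0000
SD X = 15.089317, SD Y = 7.905694
Cov = -76.500000
r = -76.500000/(15.089317*7.905694) = -0.6413

r = -0.6413


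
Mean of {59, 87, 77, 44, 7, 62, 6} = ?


Sum = 59 + 87 + 77 + 44 + 7 + 62 + 6 = 342
n = 7
Mean = 342/7 = 48.8571

Mean = 48.8571


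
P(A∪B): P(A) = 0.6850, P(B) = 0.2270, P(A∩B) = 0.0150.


P(A∪B) = 0.6850 + 0.2270 - 0.0150
= 0.9120 - 0.0150
= 0.8970

P(A∪B) = 0.8970


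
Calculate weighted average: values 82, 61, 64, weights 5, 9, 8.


Numerator = 82*5 + 61*9 + 64*8 = 1471
Denominator = 5 + 9 + 8 = 22
WM = 1471/22 = 66.8636

WM = 66.8636


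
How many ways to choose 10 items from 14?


C(14,10) = 14!/(10! × 4!)
= 87178291200/(3628800 × 24)
= 1001

C(14,10) = 1001


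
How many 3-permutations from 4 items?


P(4,3) = 4!/1!
= 24/1
= 24

P(4,3) = 24


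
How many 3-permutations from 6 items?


P(6,3) = 6!/3!
= 720/6
= 120

P(6,3) = 120


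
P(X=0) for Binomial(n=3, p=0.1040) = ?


C(3,0) = 1
p^0 = 1.000000
(1-p)^3 = 0.719323
P = 1 * 1.000000 * 0.719323 = 0.7193

P(X=0) = 0.7193


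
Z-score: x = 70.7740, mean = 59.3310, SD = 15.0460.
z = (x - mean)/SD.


z = (70.7740 - 59.3310)/15.0460
= 11.4430/15.0460
= 0.7605

z = 0.7605


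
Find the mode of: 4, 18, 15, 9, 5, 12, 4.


Frequencies: 4:2, 5:1, 9:1, 12:1, 15:1, 18:1
Max frequency = 2
Mode = 4

Mode = 4


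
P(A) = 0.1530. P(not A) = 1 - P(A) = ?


P(not A) = 1 - 0.1530 = 0.8470

P(not A) = 0.8470


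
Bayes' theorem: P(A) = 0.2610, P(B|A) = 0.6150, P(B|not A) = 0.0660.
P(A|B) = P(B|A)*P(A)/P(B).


P(B) = P(B|A)*P(A) + P(B|A')*P(A')
= 0.6150*0.2610 + 0.0660*0.7390
= 0.160515 + 0.048774 = 0.209289
P(A|B) = 0.160515/0.209289 = 0.7670

P(A|B) = 0.7670


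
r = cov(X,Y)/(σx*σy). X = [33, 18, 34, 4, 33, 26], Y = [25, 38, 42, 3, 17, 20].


Mean X = 24.6667, Mean Y = 24.1667
SD X = 10.796090, SD Y = 13.082006
Cov = 75.555556
r = 75.555556/(10.796090*13.082006) = 0.5350

r = 0.5350


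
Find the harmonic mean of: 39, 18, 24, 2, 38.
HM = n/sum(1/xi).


Sum of reciprocals = 1/39 + 1/18 + 1/24 + 1/2 + 1/38 = 0.649179
HM = 5/0.649179 = 7.7020

HM = 7.7020


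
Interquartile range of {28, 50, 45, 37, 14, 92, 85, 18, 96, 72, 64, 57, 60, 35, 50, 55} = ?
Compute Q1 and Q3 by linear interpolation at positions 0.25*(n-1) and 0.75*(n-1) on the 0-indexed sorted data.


Sorted: 14, 18, 28, 35, 37, 45, 50, 50, 55, 57, 60, 64, 72, 85, 92, 96
Q1 (25th %ile) = 36.5000
Q3 (75th %ile) = 66.0000
IQR = 66.0000 - 36.5000 = 29.5000

IQR = 29.5000


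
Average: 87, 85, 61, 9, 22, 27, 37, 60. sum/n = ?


Sum = 87 + 85 + 61 + 9 + 22 + 27 + 37 + 60 = 388
n = 8
Mean = 388/8 = 48.5000

Mean = 48.5000


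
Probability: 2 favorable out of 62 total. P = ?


P = 2/62 = 0.0323

P = 0.0323


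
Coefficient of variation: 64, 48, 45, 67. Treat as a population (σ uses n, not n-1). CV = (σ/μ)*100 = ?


Mean = 56.0000
SD = 9.6177
CV = (9.6177/56.0000)*100 = 17.1745%

CV = 17.1745%


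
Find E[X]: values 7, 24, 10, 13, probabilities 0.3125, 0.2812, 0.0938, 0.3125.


E[X] = 7*0.3125 + 24*0.2812 + 10*0.0938 + 13*0.3125
= 2.1875 + 6.7488 + 0.9380 + 4.0625
= 13.9368

E[X] = 13.9368


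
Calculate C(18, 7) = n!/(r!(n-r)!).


C(18,7) = 18!/(7! × 11!)
= 6402373705728000/(5040 × 39916800)
= 31824

C(18,7) = 31824


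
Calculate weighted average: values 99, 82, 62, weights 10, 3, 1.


Numerator = 99*10 + 82*3 + 62*1 = 1298
Denominator = 10 + 3 + 1 = 14
WM = 1298/14 = 92.7143

WM = 92.7143


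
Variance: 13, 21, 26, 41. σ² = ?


Mean = 25.2500
Squared deviations: 150.0625, 18.0625, 0.5625, 248.0625
Sum = 416.7500
Variance = 416.7500/4 = 104.1875

Variance = 104.1875


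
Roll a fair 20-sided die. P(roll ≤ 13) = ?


Favorable outcomes (roll ≤ 13): 13
Total outcomes = 20
P = 13/20 = 0.6500

P = 0.6500


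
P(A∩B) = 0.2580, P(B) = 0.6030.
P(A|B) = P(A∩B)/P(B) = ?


P(A|B) = 0.2580/0.6030 = 0.4279

P(A|B) = 0.4279


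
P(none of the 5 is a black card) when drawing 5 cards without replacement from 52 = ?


P(no black cards) = (26/52) × (25/51) × (24/50) × (23/49) × (22/48)
= 0.0253

P = 0.0253


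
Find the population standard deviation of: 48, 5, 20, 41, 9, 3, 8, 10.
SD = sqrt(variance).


Mean = 18.0000
Variance = 259.0000
SD = sqrt(259.0000) = 16.0935

SD = 16.0935


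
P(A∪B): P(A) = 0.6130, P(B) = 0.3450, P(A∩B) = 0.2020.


P(A∪B) = 0.6130 + 0.3450 - 0.2020
= 0.9580 - 0.2020
= 0.7560

P(A∪B) = 0.7560


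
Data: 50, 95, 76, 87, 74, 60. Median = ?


Sorted: 50, 60, 74, 76, 87, 95
n = 6 (even)
Middle values: 74 and 76
Median = (74+76)/2 = 75.0000

Median = 75.0000


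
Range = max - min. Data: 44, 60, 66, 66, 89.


Max = 89, Min = 44
Range = 89 - 44 = 45

Range = 45


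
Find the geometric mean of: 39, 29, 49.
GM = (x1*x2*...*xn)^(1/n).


Product = 39 × 29 × 49 = 55419
GM = 55419^(1/3) = 38.1259

GM = 38.1259


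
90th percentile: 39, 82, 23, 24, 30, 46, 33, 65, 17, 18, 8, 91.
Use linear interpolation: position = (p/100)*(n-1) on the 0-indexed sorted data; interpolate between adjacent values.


Sorted: 8, 17, 18, 23, 24, 30, 33, 39, 46, 65, 82, 91
n = 12
Index = 90/100 * 11 = 9.9000
Lower = data[9] = 65, Upper = data[10] = 82
P90 = 65 + 0.9000*(17) = 80.3000

P90 = 80.3000


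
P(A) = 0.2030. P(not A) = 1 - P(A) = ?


P(not A) = 1 - 0.2030 = 0.7970

P(not A) = 0.7970


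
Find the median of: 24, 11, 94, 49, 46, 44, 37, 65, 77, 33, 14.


Sorted: 11, 14, 24, 33, 37, 44, 46, 49, 65, 77, 94
n = 11 (odd)
Middle value = 44

Median = 44


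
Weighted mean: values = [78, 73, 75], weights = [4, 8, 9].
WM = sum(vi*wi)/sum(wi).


Numerator = 78*4 + 73*8 + 75*9 = 1571
Denominator = 4 + 8 + 9 = 21
WM = 1571/21 = 74.8095

WM = 74.8095


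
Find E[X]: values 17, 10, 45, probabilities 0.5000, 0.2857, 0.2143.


E[X] = 17*0.5000 + 10*0.2857 + 45*0.2143
= 8.5000 + 2.8570 + 9.6435
= 21.0005

E[X] = 21.0005


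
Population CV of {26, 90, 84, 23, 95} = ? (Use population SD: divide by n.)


Mean = 63.6000
SD = 32.1285
CV = (32.1285/63.6000)*100 = 50.5165%

CV = 50.5165%


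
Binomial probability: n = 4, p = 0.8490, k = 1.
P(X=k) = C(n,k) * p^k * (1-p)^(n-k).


C(4,1) = 4
p^1 = 0.849000
(1-p)^3 = 0.003443
P = 4 * 0.849000 * 0.003443 = 0.0117

P(X=1) = 0.0117


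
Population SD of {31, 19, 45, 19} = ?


Mean = 28.5000
Variance = 114.7500
SD = sqrt(114.7500) = 10.7121

SD = 10.7121


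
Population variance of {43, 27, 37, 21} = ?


Mean = 32.0000
Squared deviations: 121.0000, 25.0000, 25.0000, 121.0000
Sum = 292.0000
Variance = 292.0000/4 = 73.0000

Variance = 73.0000


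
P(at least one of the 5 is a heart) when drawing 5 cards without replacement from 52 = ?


P(at least one) = 1 - P(none)
P(none) = (39/52) × (38/51) × (37/50) × (36/49) × (35/48) = 0.221534
P(at least one) = 1 - 0.221534 = 0.7785

P = 0.7785


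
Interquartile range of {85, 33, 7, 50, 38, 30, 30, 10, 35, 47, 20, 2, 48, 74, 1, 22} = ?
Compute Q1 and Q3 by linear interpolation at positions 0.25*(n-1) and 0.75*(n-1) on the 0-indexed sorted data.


Sorted: 1, 2, 7, 10, 20, 22, 30, 30, 33, 35, 38, 47, 48, 50, 74, 85
Q1 (25th %ile) = 17.5000
Q3 (75th %ile) = 47.2500
IQR = 47.2500 - 17.5000 = 29.7500

IQR = 29.7500


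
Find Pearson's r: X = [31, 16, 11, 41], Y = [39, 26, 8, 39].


Mean X = 24.7500, Mean Y = 28.0000
SD X = 11.924240, SD Y = 12.708265
Cov = 135.000000
r = 135.000000/(11.924240*12.708265) = 0.8909

r = 0.8909


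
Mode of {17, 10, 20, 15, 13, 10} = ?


Frequencies: 10:2, 13:1, 15:1, 17:1, 20:1
Max frequency = 2
Mode = 10

Mode = 10


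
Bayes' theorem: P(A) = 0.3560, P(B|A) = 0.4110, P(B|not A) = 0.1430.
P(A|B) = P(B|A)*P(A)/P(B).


P(B) = P(B|A)*P(A) + P(B|A')*P(A')
= 0.4110*0.3560 + 0.1430*0.6440
= 0.146316 + 0.092092 = 0.238408
P(A|B) = 0.146316/0.238408 = 0.6137

P(A|B) = 0.6137


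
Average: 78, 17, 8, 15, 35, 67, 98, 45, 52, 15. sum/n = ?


Sum = 78 + 17 + 8 + 15 + 35 + 67 + 98 + 45 + 52 + 15 = 430
n = 10
Mean = 430/10 = 43.0000

Mean = 43.0000


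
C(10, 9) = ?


C(10,9) = 10!/(9! × 1!)
= 3628800/(362880 × 1)
= 10

C(10,9) = 10


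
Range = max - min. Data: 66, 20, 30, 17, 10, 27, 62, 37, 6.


Max = 66, Min = 6
Range = 66 - 6 = 60

Range = 60


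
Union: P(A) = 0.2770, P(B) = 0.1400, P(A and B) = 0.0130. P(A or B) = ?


P(A∪B) = 0.2770 + 0.1400 - 0.0130
= 0.4170 - 0.0130
= 0.4040

P(A∪B) = 0.4040


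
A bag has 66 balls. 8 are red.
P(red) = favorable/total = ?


P = 8/66 = 0.1212

P = 0.1212


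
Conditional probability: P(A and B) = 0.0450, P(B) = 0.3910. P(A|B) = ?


P(A|B) = 0.0450/0.3910 = 0.1151

P(A|B) = 0.1151


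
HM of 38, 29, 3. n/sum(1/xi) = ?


Sum of reciprocals = 1/38 + 1/29 + 1/3 = 0.394132
HM = 3/0.394132 = 7.6117

HM = 7.6117


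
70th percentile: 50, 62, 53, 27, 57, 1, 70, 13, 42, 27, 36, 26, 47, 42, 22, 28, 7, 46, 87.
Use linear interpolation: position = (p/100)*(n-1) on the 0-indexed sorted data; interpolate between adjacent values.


Sorted: 1, 7, 13, 22, 26, 27, 27, 28, 36, 42, 42, 46, 47, 50, 53, 57, 62, 70, 87
n = 19
Index = 70/100 * 18 = 12.6000
Lower = data[12] = 47, Upper = data[13] = 50
P70 = 47 + 0.6000*(3) = 48.8000

P70 = 48.8000


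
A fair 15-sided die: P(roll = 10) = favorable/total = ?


Favorable outcomes (roll = 10): 1
Total outcomes = 15
P = 1/15 = 0.0667

P = 0.0667


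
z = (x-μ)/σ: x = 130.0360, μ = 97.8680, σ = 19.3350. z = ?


z = (130.0360 - 97.8680)/19.3350
= 32.1680/19.3350
= 1.6637

z = 1.6637


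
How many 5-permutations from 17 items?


P(17,5) = 17!/12!
= 355687428096000/479001600
= 742560

P(17,5) = 742560


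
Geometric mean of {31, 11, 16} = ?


Product = 31 × 11 × 16 = 5456
GM = 5456^(1/3) = 17.6045

GM = 17.6045


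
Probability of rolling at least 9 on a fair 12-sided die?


Favorable outcomes (roll ≥ 9): 4
Total outcomes = 12
P = 4/12 = 0.3333

P = 0.3333


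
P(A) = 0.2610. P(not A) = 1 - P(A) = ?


P(not A) = 1 - 0.2610 = 0.7390

P(not A) = 0.7390


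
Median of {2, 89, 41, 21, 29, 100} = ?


Sorted: 2, 21, 29, 41, 89, 100
n = 6 (even)
Middle values: 29 and 41
Median = (29+41)/2 = 35.0000

Median = 35.0000


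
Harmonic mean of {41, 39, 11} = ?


Sum of reciprocals = 1/41 + 1/39 + 1/11 = 0.140940
HM = 3/0.140940 = 21.2856

HM = 21.2856


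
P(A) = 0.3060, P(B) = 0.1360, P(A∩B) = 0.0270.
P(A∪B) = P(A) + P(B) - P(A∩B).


P(A∪B) = 0.3060 + 0.1360 - 0.0270
= 0.4420 - 0.0270
= 0.4150

P(A∪B) = 0.4150


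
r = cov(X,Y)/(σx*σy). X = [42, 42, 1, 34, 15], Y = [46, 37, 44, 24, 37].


Mean X = 26.8000, Mean Y = 37.6000
SD X = 16.240690, SD Y = 7.709734
Cov = -27.480000
r = -27.480000/(16.240690*7.709734) = -0.2195

r = -0.2195


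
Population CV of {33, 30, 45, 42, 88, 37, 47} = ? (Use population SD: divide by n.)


Mean = 46.0000
SD = 18.0792
CV = (18.0792/46.0000)*100 = 39.3026%

CV = 39.3026%


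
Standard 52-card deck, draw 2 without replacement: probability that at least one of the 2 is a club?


P(at least one) = 1 - P(none)
P(none) = (39/52) × (38/51) = 0.558824
P(at least one) = 1 - 0.558824 = 0.4412

P = 0.4412


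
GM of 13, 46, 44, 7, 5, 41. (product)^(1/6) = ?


Product = 13 × 46 × 44 × 7 × 5 × 41 = 37757720
GM = 37757720^(1/6) = 18.3162

GM = 18.3162


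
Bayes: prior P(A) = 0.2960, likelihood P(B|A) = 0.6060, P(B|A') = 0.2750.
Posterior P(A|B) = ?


P(B) = P(B|A)*P(A) + P(B|A')*P(A')
= 0.6060*0.2960 + 0.2750*0.7040
= 0.179376 + 0.193600 = 0.372976
P(A|B) = 0.179376/0.372976 = 0.4809

P(A|B) = 0.4809


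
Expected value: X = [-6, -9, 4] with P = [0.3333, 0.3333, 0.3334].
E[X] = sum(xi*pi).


E[X] = -6*0.3333 - 9*0.3333 + 4*0.3334
= -1.9998 - 2.9997 + 1.3336
= -3.6659

E[X] = -3.6659


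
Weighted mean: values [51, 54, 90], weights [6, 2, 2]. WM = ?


Numerator = 51*6 + 54*2 + 90*2 = 594
Denominator = 6 + 2 + 2 = 10
WM = 594/10 = 59.4000

WM = 59.4000


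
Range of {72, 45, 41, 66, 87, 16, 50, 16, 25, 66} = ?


Max = 87, Min = 16
Range = 87 - 16 = 71

Range = 71


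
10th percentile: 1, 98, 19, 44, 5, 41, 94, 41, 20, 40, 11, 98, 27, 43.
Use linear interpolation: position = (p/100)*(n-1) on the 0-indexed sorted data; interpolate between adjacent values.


Sorted: 1, 5, 11, 19, 20, 27, 40, 41, 41, 43, 44, 94, 98, 98
n = 14
Index = 10/100 * 13 = 1.3000
Lower = data[1] = 5, Upper = data[2] = 11
P10 = 5 + 0.3000*(6) = 6.8000

P10 = 6.8000


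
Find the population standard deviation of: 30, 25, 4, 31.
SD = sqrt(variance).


Mean = 22.5000
Variance = 119.2500
SD = sqrt(119.2500) = 10.9202

SD = 10.9202


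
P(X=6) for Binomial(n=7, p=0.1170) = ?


C(7,6) = 7
p^6 = 2.565164e-06
(1-p)^1 = 0.883000
P = 7 * 2.565164e-06 * 0.883000 = 1.5855e-05

P(X=6) = 1.5855e-05


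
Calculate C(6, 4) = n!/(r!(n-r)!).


C(6,4) = 6!/(4! × 2!)
= 720/(24 × 2)
= 15

C(6,4) = 15


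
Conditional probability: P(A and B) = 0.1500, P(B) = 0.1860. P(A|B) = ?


P(A|B) = 0.1500/0.1860 = 0.8065

P(A|B) = 0.8065


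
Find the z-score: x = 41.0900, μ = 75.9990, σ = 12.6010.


z = (41.0900 - 75.9990)/12.6010
= -34.9090/12.6010
= -2.7703

z = -2.7703


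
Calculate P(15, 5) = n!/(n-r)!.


P(15,5) = 15!/10!
= 1307674368000/3628800
= 360360

P(15,5) = 360360


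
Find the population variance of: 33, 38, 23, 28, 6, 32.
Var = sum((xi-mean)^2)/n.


Mean = 26.6667
Squared deviations: 40.1111, 128.4444, 13.4444, 1.7778, 427.1111, 28.4444
Sum = 639.3333
Variance = 639.3333/6 = 106.5556

Variance = 106.5556


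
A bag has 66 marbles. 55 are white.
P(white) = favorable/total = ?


P = 55/66 = 0.8333

P = 0.8333


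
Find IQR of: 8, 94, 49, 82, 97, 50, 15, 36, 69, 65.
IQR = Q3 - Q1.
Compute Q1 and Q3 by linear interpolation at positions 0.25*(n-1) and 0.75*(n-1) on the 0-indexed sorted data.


Sorted: 8, 15, 36, 49, 50, 65, 69, 82, 94, 97
Q1 (25th %ile) = 39.2500
Q3 (75th %ile) = 78.7500
IQR = 78.7500 - 39.2500 = 39.5000

IQR = 39.5000


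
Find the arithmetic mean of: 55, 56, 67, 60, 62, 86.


Sum = 55 + 56 + 67 + 60 + 62 + 86 = 386
n = 6
Mean = 386/6 = 64.3333

Mean = 64.3333


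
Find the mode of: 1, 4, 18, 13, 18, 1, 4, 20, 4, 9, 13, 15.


Frequencies: 1:2, 4:3, 9:1, 13:2, 15:1, 18:2, 20:1
Max frequency = 3
Mode = 4

Mode = 4


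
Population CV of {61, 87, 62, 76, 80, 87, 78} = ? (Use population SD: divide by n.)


Mean = 75.8571
SD = 9.8768
CV = (9.8768/75.8571)*100 = 13.0203%

CV = 13.0203%


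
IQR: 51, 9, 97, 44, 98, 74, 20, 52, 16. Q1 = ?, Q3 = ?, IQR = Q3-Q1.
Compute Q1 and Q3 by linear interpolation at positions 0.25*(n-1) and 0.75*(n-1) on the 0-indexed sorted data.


Sorted: 9, 16, 20, 44, 51, 52, 74, 97, 98
Q1 (25th %ile) = 20.0000
Q3 (75th %ile) = 74.0000
IQR = 74.0000 - 20.0000 = 54.0000

IQR = 54.0000


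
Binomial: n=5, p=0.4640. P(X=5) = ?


C(5,5) = 1
p^5 = 0.021507
(1-p)^0 = 1.000000
P = 1 * 0.021507 * 1.000000 = 0.0215

P(X=5) = 0.0215


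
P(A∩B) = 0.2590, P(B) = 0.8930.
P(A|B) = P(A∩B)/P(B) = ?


P(A|B) = 0.2590/0.8930 = 0.2900

P(A|B) = 0.2900


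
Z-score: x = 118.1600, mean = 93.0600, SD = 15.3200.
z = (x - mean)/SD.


z = (118.1600 - 93.0600)/15.3200
= 25.1000/15.3200
= 1.6384

z = 1.6384


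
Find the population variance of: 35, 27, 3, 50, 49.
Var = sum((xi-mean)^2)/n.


Mean = 32.8000
Squared deviations: 4.8400, 33.6400, 888.0400, 295.8400, 262.4400
Sum = 1484.8000
Variance = 1484.8000/5 = 296.9600

Variance = 296.9600


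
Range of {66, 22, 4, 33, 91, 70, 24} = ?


Max = 91, Min = 4
Range = 91 - 4 = 87

Range = 87


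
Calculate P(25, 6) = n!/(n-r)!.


P(25,6) = 25!/19!
= 15511210043330985984000000/121645100408832000
= 127512000

P(25,6) = 127512000


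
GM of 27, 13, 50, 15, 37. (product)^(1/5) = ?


Product = 27 × 13 × 50 × 15 × 37 = 9740250
GM = 9740250^(1/5) = 24.9870

GM = 24.9870


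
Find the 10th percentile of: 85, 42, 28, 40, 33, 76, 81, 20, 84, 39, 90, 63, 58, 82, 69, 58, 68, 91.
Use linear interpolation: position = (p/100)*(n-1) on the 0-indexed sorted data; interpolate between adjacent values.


Sorted: 20, 28, 33, 39, 40, 42, 58, 58, 63, 68, 69, 76, 81, 82, 84, 85, 90, 91
n = 18
Index = 10/100 * 17 = 1.7000
Lower = data[1] = 28, Upper = data[2] = 33
P10 = 28 + 0.7000*(5) = 31.5000

P10 = 31.5000


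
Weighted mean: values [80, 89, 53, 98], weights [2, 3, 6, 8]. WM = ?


Numerator = 80*2 + 89*3 + 53*6 + 98*8 = 1529
Denominator = 2 + 3 + 6 + 8 = 19
WM = 1529/19 = 80.4737

WM = 80.4737


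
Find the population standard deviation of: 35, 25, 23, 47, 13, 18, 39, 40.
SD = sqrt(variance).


Mean = 30.0000
Variance = 125.2500
SD = sqrt(125.2500) = 11.1915

SD = 11.1915


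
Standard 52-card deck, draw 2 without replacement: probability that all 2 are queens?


P(all queens) = (4/52) × (3/51)
= 0.0045

P = 0.0045


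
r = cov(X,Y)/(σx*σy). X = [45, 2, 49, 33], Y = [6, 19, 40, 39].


Mean X = 32.2500, Mean Y = 26.0000
SD X = 18.430613, SD Y = 14.265343
Cov = 50.250000
r = 50.250000/(18.430613*14.265343) = 0.1911

r = 0.1911


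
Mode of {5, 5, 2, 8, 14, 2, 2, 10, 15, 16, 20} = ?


Frequencies: 2:3, 5:2, 8:1, 10:1, 14:1, 15:1, 16:1, 20:1
Max frequency = 3
Mode = 2

Mode = 2


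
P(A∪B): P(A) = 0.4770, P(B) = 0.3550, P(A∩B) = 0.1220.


P(A∪B) = 0.4770 + 0.3550 - 0.1220
= 0.8320 - 0.1220
= 0.7100

P(A∪B) = 0.7100


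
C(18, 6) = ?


C(18,6) = 18!/(6! × 12!)
= 6402373705728000/(720 × 479001600)
= 18564

C(18,6) = 18564


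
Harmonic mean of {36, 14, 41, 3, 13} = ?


Sum of reciprocals = 1/36 + 1/14 + 1/41 + 1/3 + 1/13 = 0.533853
HM = 5/0.533853 = 9.3659

HM = 9.3659


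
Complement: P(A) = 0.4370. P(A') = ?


P(not A) = 1 - 0.4370 = 0.5630

P(not A) = 0.5630


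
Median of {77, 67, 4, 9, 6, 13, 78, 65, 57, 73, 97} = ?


Sorted: 4, 6, 9, 13, 57, 65, 67, 73, 77, 78, 97
n = 11 (odd)
Middle value = 65

Median = 65


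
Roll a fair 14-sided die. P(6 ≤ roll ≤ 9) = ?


Favorable outcomes (6 ≤ roll ≤ 9): 4
Total outcomes = 14
P = 4/14 = 0.2857

P = 0.2857


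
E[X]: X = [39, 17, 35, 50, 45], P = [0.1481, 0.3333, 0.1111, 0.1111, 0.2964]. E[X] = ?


E[X] = 39*0.1481 + 17*0.3333 + 35*0.1111 + 50*0.1111 + 45*0.2964
= 5.7759 + 5.6661 + 3.8885 + 5.5550 + 13.3380
= 34.2235

E[X] = 34.2235


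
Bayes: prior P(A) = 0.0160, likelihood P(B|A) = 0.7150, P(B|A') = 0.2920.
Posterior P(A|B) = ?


P(B) = P(B|A)*P(A) + P(B|A')*P(A')
= 0.7150*0.0160 + 0.2920*0.9840
= 0.011440 + 0.287328 = 0.298768
P(A|B) = 0.011440/0.298768 = 0.0383

P(A|B) = 0.0383


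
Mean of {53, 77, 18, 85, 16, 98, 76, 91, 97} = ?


Sum = 53 + 77 + 18 + 85 + 16 + 98 + 76 + 91 + 97 = 611
n = 9
Mean = 611/9 = 67.8889

Mean = 67.8889


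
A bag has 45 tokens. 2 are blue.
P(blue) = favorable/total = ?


P = 2/45 = 0.0444

P = 0.0444


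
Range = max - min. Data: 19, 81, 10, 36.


Max = 81, Min = 10
Range = 81 - 10 = 71

Range = 71


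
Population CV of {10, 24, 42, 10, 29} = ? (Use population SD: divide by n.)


Mean = 23.0000
SD = 12.1326
CV = (12.1326/23.0000)*100 = 52.7504%

CV = 52.7504%


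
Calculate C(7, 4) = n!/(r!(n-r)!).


C(7,4) = 7!/(4! × 3!)
= 5040/(24 × 6)
= 35

C(7,4) = 35


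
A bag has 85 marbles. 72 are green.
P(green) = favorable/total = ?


P = 72/85 = 0.8471

P = 0.8471


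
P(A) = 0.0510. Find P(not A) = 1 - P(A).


P(not A) = 1 - 0.0510 = 0.9490

P(not A) = 0.9490


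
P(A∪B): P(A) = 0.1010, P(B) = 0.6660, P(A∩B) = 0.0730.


P(A∪B) = 0.1010 + 0.6660 - 0.0730
= 0.7670 - 0.0730
= 0.6940

P(A∪B) = 0.6940


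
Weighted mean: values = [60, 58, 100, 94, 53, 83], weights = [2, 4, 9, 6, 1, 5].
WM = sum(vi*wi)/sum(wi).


Numerator = 60*2 + 58*4 + 100*9 + 94*6 + 53*1 + 83*5 = 2284
Denominator = 2 + 4 + 9 + 6 + 1 + 5 = 27
WM = 2284/27 = 84.5926

WM = 84.5926


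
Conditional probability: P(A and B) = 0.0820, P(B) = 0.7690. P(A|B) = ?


P(A|B) = 0.0820/0.7690 = 0.1066

P(A|B) = 0.1066


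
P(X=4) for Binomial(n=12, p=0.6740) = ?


C(12,4) = 495
p^4 = 0.206367
(1-p)^8 = 0.000128
P = 495 * 0.206367 * 0.000128 = 0.0130

P(X=4) = 0.0130


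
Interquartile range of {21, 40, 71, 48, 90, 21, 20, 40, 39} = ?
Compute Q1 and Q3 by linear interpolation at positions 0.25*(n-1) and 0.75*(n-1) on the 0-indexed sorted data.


Sorted: 20, 21, 21, 39, 40, 40, 48, 71, 90
Q1 (25th %ile) = 21.0000
Q3 (75th %ile) = 48.0000
IQR = 48.0000 - 21.0000 = 27.0000

IQR = 27.0000


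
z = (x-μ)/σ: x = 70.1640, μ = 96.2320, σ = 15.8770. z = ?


z = (70.1640 - 96.2320)/15.8770
= -26.0680/15.8770
= -1.6419

z = -1.6419


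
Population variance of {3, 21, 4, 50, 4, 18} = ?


Mean = 16.6667
Squared deviations: 186.7778, 18.7778, 160.4444, 1111.1111, 160.4444, 1.7778
Sum = 1639.3333
Variance = 1639.3333/6 = 273.2222

Variance = 273.2222


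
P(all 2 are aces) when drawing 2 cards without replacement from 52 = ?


P(all aces) = (4/52) × (3/51)
= 0.0045

P = 0.0045


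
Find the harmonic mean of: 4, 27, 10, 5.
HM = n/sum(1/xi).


Sum of reciprocals = 1/4 + 1/27 + 1/10 + 1/5 = 0.587037
HM = 4/0.587037 = 6.8139

HM = 6.8139


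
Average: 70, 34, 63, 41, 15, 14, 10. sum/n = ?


Sum = 70 + 34 + 63 + 41 + 15 + 14 + 10 = 247
n = 7
Mean = 247/7 = 35.2857

Mean = 35.2857


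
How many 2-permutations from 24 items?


P(24,2) = 24!/22!
= 620448401733239439360000/1124000727777607680000
= 552

P(24,2) = 552


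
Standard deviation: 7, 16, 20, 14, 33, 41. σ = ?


Mean = 21.8333
Variance = 135.1389
SD = sqrt(135.1389) = 11.6249

SD = 11.6249


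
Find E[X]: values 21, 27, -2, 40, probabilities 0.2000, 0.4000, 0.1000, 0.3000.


E[X] = 21*0.2000 + 27*0.4000 - 2*0.1000 + 40*0.3000
= 4.2000 + 10.8000 - 0.2000 + 12.0000
= 26.8000

E[X] = 26.8000


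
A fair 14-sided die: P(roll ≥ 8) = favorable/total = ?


Favorable outcomes (roll ≥ 8): 7
Total outcomes = 14
P = 7/14 = 0.5000

P = 0.5000


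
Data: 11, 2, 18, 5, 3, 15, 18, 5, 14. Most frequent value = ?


Frequencies: 2:1, 3:1, 5:2, 11:1, 14:1, 15:1, 18:2
Max frequency = 2
Mode = 5, 18

Mode = 5, 18


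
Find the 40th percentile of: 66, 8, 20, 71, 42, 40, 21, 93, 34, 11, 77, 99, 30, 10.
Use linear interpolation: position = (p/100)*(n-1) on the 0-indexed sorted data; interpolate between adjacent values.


Sorted: 8, 10, 11, 20, 21, 30, 34, 40, 42, 66, 71, 77, 93, 99
n = 14
Index = 40/100 * 13 = 5.2000
Lower = data[5] = 30, Upper = data[6] = 34
P40 = 30 + 0.2000*(4) = 30.8000

P40 = 30.8000


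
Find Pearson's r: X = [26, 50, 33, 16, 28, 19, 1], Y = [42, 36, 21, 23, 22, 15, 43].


Mean X = 24.7143, Mean Y = 28.8571
SD X = 14.098777, SD Y = 10.411924
Cov = -13.612245
r = -13.612245/(14.098777*10.411924) = -0.0927

r = -0.0927


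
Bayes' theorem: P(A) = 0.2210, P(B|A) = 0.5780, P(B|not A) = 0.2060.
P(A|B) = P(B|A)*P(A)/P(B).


P(B) = P(B|A)*P(A) + P(B|A')*P(A')
= 0.5780*0.2210 + 0.2060*0.7790
= 0.127738 + 0.160474 = 0.288212
P(A|B) = 0.127738/0.288212 = 0.4432

P(A|B) = 0.4432


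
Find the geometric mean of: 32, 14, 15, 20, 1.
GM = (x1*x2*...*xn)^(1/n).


Product = 32 × 14 × 15 × 20 × 1 = 134400
GM = 134400^(1/5) = 10.6091

GM = 10.6091


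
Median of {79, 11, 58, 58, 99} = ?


Sorted: 11, 58, 58, 79, 99
n = 5 (odd)
Middle value = 58

Median = 58


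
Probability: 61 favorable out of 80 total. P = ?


P = 61/80 = 0.7625

P = 0.7625


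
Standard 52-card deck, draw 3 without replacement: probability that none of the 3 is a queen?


P(no queens) = (48/52) × (47/51) × (46/50)
= 0.7826

P = 0.7826


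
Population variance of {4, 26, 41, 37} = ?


Mean = 27.0000
Squared deviations: 529.0000, 1.0000, 196.0000, 100.0000
Sum = 826.0000
Variance = 826.0000/4 = 206.5000

Variance = 206.5000


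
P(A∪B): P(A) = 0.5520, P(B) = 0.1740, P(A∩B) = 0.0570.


P(A∪B) = 0.5520 + 0.1740 - 0.0570
= 0.7260 - 0.0570
= 0.6690

P(A∪B) = 0.6690


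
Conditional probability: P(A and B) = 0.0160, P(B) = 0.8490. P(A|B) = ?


P(A|B) = 0.0160/0.8490 = 0.0188

P(A|B) = 0.0188


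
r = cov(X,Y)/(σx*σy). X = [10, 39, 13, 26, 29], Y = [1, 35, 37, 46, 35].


Mean X = 23.4000, Mean Y = 30.8000
SD X = 10.669583, SD Y = 15.445388
Cov = 92.680000
r = 92.680000/(10.669583*15.445388) = 0.5624

r = 0.5624


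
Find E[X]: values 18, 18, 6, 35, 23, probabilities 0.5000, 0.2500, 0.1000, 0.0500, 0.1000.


E[X] = 18*0.5000 + 18*0.2500 + 6*0.1000 + 35*0.0500 + 23*0.1000
= 9.0000 + 4.5000 + 0.6000 + 1.7500 + 2.3000
= 18.1500

E[X] = 18.1500


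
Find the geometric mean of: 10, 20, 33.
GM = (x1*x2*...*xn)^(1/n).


Product = 10 × 20 × 33 = 6600
GM = 6600^(1/3) = 18.7578

GM = 18.7578


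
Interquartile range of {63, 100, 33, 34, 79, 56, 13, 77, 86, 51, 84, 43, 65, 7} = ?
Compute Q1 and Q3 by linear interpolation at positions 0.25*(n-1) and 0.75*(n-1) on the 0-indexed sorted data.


Sorted: 7, 13, 33, 34, 43, 51, 56, 63, 65, 77, 79, 84, 86, 100
Q1 (25th %ile) = 36.2500
Q3 (75th %ile) = 78.5000
IQR = 78.5000 - 36.2500 = 42.2500

IQR = 42.2500


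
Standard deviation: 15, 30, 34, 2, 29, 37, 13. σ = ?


Mean = 22.8571
Variance = 143.8367
SD = sqrt(143.8367) = 11.9932

SD = 11.9932


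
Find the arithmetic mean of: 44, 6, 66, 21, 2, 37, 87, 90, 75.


Sum = 44 + 6 + 66 + 21 + 2 + 37 + 87 + 90 + 75 = 428
n = 9
Mean = 428/9 = 47.5556

Mean = 47.5556


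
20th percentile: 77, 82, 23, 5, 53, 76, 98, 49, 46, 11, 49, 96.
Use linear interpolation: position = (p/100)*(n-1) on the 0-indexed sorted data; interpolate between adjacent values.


Sorted: 5, 11, 23, 46, 49, 49, 53, 76, 77, 82, 96, 98
n = 12
Index = 20/100 * 11 = 2.2000
Lower = data[2] = 23, Upper = data[3] = 46
P20 = 23 + 0.2000*(23) = 27.6000

P20 = 27.6000


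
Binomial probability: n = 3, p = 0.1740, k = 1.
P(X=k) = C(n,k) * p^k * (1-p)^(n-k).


C(3,1) = 3
p^1 = 0.174000
(1-p)^2 = 0.682276
P = 3 * 0.174000 * 0.682276 = 0.3561

P(X=1) = 0.3561


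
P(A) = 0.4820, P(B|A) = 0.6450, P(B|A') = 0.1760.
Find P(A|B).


P(B) = P(B|A)*P(A) + P(B|A')*P(A')
= 0.6450*0.4820 + 0.1760*0.5180
= 0.310890 + 0.091168 = 0.402058
P(A|B) = 0.310890/0.402058 = 0.7732

P(A|B) = 0.7732


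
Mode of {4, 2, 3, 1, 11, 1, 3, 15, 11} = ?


Frequencies: 1:2, 2:1, 3:2, 4:1, 11:2, 15:1
Max frequency = 2
Mode = 1, 3, 11

Mode = 1, 3, 11


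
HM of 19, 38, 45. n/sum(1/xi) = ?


Sum of reciprocals = 1/19 + 1/38 + 1/45 = 0.101170
HM = 3/0.101170 = 29.6532

HM = 29.6532


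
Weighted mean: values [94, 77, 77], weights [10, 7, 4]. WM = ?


Numerator = 94*10 + 77*7 + 77*4 = 1787
Denominator = 10 + 7 + 4 = 21
WM = 1787/21 = 85.0952

WM = 85.0952


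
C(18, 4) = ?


C(18,4) = 18!/(4! × 14!)
= 6402373705728000/(24 × 87178291200)
= 3060

C(18,4) = 3060


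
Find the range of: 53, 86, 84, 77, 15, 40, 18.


Max = 86, Min = 15
Range = 86 - 15 = 71

Range = 71


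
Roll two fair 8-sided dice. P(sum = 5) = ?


Total outcomes = 8×8 = 64
Favorable (sum = 5): 4
P = 4/64 = 0.0625

P = 0.0625


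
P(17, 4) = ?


P(17,4) = 17!/13!
= 355687428096000/6227020800
= 57120

P(17,4) = 57120


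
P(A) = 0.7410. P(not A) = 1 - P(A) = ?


P(not A) = 1 - 0.7410 = 0.2590

P(not A) = 0.2590


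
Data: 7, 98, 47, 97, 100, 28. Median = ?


Sorted: 7, 28, 47, 97, 98, 100
n = 6 (even)
Middle values: 47 and 97
Median = (47+97)/2 = 72.0000

Median = 72.0000


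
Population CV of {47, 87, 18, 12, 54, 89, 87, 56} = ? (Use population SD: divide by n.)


Mean = 56.2500
SD = 28.4506
CV = (28.4506/56.2500)*100 = 50.5789%

CV = 50.5789%


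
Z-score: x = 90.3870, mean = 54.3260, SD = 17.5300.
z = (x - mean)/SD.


z = (90.3870 - 54.3260)/17.5300
= 36.0610/17.5300
= 2.0571

z = 2.0571


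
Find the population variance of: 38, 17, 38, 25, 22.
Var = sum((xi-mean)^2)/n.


Mean = 28.0000
Squared deviations: 100.0000, 121.0000, 100.0000, 9.0000, 36.0000
Sum = 366.0000
Variance = 366.0000/5 = 73.2000

Variance = 73.2000


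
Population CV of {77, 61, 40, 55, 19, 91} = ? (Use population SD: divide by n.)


Mean = 57.1667
SD = 23.4834
CV = (23.4834/57.1667)*100 = 41.0789%

CV = 41.0789%
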